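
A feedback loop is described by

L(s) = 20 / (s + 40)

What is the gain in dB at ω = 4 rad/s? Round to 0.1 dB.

At s = jω = j4:
pole (s+40): 40 + j4 → |·| = √(40²+4²) = √1616 ≈ 40.2, ∠ = arctan(4/40) ≈ 5.71°
|L| = 20 / 40.2 ≈ 0.49751
Gain = 20 log₁₀(0.49751) ≈ -6.06 dB

-6.1 dB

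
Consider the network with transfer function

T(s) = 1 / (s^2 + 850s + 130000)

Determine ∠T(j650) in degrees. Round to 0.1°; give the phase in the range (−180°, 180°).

-117.9°

Substitute s = j650:
Numerator: 1 = 1 + j0
Denominator: (j650)^2 + 850(j650) + 130000 = -292500 + j552500
|N| = √(1² + 0²) ≈ 1, ∠N ≈ 0.00°
|D| = √(292500² + 552500²) ≈ 6.2515e+05, ∠D ≈ 117.90°
∠T = 0.00° − 117.90° = -117.90°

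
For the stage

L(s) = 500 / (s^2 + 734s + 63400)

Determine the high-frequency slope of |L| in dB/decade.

-40 dB/decade

Each pole contributes −20 dB/decade at high frequency; each zero contributes +20 dB/decade.
Net: 0 zero(s) − 2 pole(s) → -40 dB/decade.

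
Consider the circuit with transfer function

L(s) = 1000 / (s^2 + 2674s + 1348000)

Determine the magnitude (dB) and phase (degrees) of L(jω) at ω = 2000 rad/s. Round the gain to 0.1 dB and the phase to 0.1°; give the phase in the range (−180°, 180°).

Substitute s = j2000:
Numerator: 1000 = 1000 + j0
Denominator: (j2000)^2 + 2674(j2000) + 1348000 = -2652000 + j5348000
|N| = √(1000² + 0²) ≈ 1000, ∠N ≈ 0.00°
|D| = √(2652000² + 5348000²) ≈ 5.9694e+06, ∠D ≈ 116.38°
|L| = 1000 / 5.9694e+06 ≈ 0.00016752
Gain = 20 log₁₀(0.00016752) ≈ -75.52 dB
∠L = 0.00° − 116.38° = -116.38°

-75.5 dB, -116.4°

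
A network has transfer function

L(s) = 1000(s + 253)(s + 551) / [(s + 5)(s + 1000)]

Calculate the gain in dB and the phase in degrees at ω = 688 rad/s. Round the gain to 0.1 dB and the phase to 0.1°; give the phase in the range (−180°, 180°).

57.8 dB, -3.0°

At s = jω = j688:
zero (s+253): 253 + j688 → |·| = √(253²+688²) = √537353 ≈ 733.04, ∠ = arctan(688/253) ≈ 69.81°
zero (s+551): 551 + j688 → |·| = √(551²+688²) = √776945 ≈ 881.44, ∠ = arctan(688/551) ≈ 51.31°
pole (s+5): 5 + j688 → |·| = √(5²+688²) = √473369 ≈ 688.02, ∠ = arctan(688/5) ≈ 89.58°
pole (s+1000): 1000 + j688 → |·| = √(1000²+688²) = √1473344 ≈ 1213.8, ∠ = arctan(688/1000) ≈ 34.53°
|L| = 1000 · 6.4613e+05 / 8.3512e+05 ≈ 773.7
Gain = 20 log₁₀(773.7) ≈ 57.77 dB
∠L = 121.12° − 124.11° = -2.99°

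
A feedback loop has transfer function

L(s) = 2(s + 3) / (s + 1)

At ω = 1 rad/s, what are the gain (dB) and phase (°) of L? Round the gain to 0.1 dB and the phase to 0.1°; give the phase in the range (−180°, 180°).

At s = jω = j1:
zero (s+3): 3 + j1 → |·| = √(3²+1²) = √10 ≈ 3.1623, ∠ = arctan(1/3) ≈ 18.43°
pole (s+1): 1 + j1 → |·| = √(1²+1²) = √2 ≈ 1.4142, ∠ = arctan(1/1) ≈ 45.00°
|L| = 2 · 3.1623 / 1.4142 ≈ 4.4722
Gain = 20 log₁₀(4.4722) ≈ 13.01 dB
∠L = 18.43° − 45.00° = -26.57°

13.0 dB, -26.6°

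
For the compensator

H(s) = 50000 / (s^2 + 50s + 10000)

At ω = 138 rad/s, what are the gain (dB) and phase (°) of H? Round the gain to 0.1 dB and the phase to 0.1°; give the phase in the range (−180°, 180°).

At s = jω = j138:
quadratic: (j138)² + 50·j138 + 10000 = -9044 + j6900 → |·| ≈ 11376, ∠ ≈ 142.66°
|H| = 50000 / 11376 ≈ 4.3952
Gain = 20 log₁₀(4.3952) ≈ 12.86 dB
∠H = 0.00° − 142.66° = -142.66°

12.9 dB, -142.7°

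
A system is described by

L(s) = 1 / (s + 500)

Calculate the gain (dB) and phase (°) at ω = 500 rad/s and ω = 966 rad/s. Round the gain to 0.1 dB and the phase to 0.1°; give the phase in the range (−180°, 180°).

ω = 500: -57.0 dB, -45.0°; ω = 966: -60.7 dB, -62.6°

At s = jω = j500:
pole (s+500): 500 + j500 → |·| = √(500²+500²) = √500000 ≈ 707.11, ∠ = arctan(500/500) ≈ 45.00°
|L| = 1 / 707.11 ≈ 0.0014142
Gain = 20 log₁₀(0.0014142) ≈ -56.99 dB
∠L = 0.00° − 45.00° = -45.00°

At s = jω = j966:
pole (s+500): 500 + j966 → |·| = √(500²+966²) = √1183156 ≈ 1087.7, ∠ = arctan(966/500) ≈ 62.63°
|L| = 1 / 1087.7 ≈ 0.00091937
Gain = 20 log₁₀(0.00091937) ≈ -60.73 dB
∠L = 0.00° − 62.63° = -62.63°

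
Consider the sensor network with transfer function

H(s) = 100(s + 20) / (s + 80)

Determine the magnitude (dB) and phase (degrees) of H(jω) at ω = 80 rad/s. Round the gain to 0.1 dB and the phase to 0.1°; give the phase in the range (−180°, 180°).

At s = jω = j80:
zero (s+20): 20 + j80 → |·| = √(20²+80²) = √6800 ≈ 82.462, ∠ = arctan(80/20) ≈ 75.96°
pole (s+80): 80 + j80 → |·| = √(80²+80²) = √12800 ≈ 113.14, ∠ = arctan(80/80) ≈ 45.00°
|H| = 100 · 82.462 / 113.14 ≈ 72.885
Gain = 20 log₁₀(72.885) ≈ 37.25 dB
∠H = 75.96° − 45.00° = 30.96°

37.3 dB, 31.0°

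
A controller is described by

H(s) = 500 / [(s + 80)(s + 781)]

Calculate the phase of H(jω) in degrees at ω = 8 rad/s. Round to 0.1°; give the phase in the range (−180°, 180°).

At s = jω = j8:
pole (s+80): 80 + j8 → |·| = √(80²+8²) = √6464 ≈ 80.399, ∠ = arctan(8/80) ≈ 5.71°
pole (s+781): 781 + j8 → |·| = √(781²+8²) = √610025 ≈ 781.04, ∠ = arctan(8/781) ≈ 0.59°
∠H = 0.00° − 6.30° = -6.30°

-6.3°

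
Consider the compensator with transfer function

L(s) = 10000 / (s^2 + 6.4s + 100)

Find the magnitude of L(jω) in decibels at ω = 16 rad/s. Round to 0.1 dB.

At s = jω = j16:
quadratic: (j16)² + 6.4·j16 + 100 = -156 + j102.4 → |·| ≈ 186.61, ∠ ≈ 146.72°
|L| = 10000 / 186.61 ≈ 53.588
Gain = 20 log₁₀(53.588) ≈ 34.58 dB

34.6 dB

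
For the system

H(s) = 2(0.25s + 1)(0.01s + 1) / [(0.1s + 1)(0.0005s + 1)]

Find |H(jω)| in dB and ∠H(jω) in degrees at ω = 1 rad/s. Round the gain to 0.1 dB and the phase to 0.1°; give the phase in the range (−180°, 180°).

6.2 dB, 8.9°

At ω = 1 rad/s:
zero (1 + j1·0.25) = 1 + j0.25 → |·| ≈ 1.0308, ∠ ≈ 14.04°
zero (1 + j1·0.01) = 1 + j0.01 → |·| ≈ 1, ∠ ≈ 0.57°
pole (1 + j1·0.1) = 1 + j0.1 → |·| ≈ 1.005, ∠ ≈ 5.71°
pole (1 + j1·0.0005) = 1 + j0.0005 → |·| ≈ 1, ∠ ≈ 0.03°
|H| = 2 · 1.0308 · 1 / (1.005 · 1) ≈ 2.0513
Gain = 20 log₁₀(2.0513) ≈ 6.24 dB
∠H = (14.04° + 0.57°) − (5.71° + 0.03°) = 8.87°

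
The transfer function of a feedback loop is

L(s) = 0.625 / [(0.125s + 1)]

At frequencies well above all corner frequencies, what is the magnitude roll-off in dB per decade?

Each pole contributes −20 dB/decade at high frequency; each zero contributes +20 dB/decade.
Net: 0 zero(s) − 1 pole(s) → -20 dB/decade.

-20 dB/decade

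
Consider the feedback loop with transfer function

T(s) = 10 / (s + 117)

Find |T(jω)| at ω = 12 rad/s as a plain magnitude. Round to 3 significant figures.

0.0850

At s = jω = j12:
pole (s+117): 117 + j12 → |·| = √(117²+12²) = √13833 ≈ 117.61, ∠ = arctan(12/117) ≈ 5.86°
|T| = 10 / 117.61 ≈ 0.085027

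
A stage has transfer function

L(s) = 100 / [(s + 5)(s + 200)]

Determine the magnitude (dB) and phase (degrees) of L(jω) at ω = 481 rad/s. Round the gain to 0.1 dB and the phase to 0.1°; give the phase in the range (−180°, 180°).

At s = jω = j481:
pole (s+5): 5 + j481 → |·| = √(5²+481²) = √231386 ≈ 481.03, ∠ = arctan(481/5) ≈ 89.40°
pole (s+200): 200 + j481 → |·| = √(200²+481²) = √271361 ≈ 520.92, ∠ = arctan(481/200) ≈ 67.42°
|L| = 100 / 2.5058e+05 ≈ 0.00039907
Gain = 20 log₁₀(0.00039907) ≈ -67.98 dB
∠L = 0.00° − 156.82° = -156.82°

-68.0 dB, -156.8°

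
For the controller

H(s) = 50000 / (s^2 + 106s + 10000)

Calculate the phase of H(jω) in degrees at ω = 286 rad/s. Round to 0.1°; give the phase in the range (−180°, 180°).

-157.1°

At s = jω = j286:
quadratic: (j286)² + 106·j286 + 10000 = -71796 + j30316 → |·| ≈ 77934, ∠ ≈ 157.11°
∠H = 0.00° − 157.11° = -157.11°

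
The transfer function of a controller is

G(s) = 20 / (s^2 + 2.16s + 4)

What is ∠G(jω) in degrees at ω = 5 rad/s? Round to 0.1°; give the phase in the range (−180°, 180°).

At s = jω = j5:
quadratic: (j5)² + 2.16·j5 + 4 = -21 + j10.8 → |·| ≈ 23.614, ∠ ≈ 152.78°
∠G = 0.00° − 152.78° = -152.78°

-152.8°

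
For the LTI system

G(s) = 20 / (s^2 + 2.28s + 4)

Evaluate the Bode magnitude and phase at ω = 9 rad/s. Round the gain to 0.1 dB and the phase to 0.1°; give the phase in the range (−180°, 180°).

At s = jω = j9:
quadratic: (j9)² + 2.28·j9 + 4 = -77 + j20.52 → |·| ≈ 79.687, ∠ ≈ 165.08°
|G| = 20 / 79.687 ≈ 0.25098
Gain = 20 log₁₀(0.25098) ≈ -12.01 dB
∠G = 0.00° − 165.08° = -165.08°

-12.0 dB, -165.1°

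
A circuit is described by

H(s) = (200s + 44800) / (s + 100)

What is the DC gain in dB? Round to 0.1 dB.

H(0) = 44800 / 100 = 448
20 log₁₀(448) ≈ 53.03 dB

53.0 dB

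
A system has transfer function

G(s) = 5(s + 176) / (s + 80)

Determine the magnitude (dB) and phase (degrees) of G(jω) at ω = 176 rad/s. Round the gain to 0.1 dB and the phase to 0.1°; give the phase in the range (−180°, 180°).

16.2 dB, -20.6°

At s = jω = j176:
zero (s+176): 176 + j176 → |·| = √(176²+176²) = √61952 ≈ 248.9, ∠ = arctan(176/176) ≈ 45.00°
pole (s+80): 80 + j176 → |·| = √(80²+176²) = √37376 ≈ 193.33, ∠ = arctan(176/80) ≈ 65.56°
|G| = 5 · 248.9 / 193.33 ≈ 6.4372
Gain = 20 log₁₀(6.4372) ≈ 16.17 dB
∠G = 45.00° − 65.56° = -20.56°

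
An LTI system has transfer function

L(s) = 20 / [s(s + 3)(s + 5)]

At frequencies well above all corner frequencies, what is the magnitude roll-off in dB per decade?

-60 dB/decade

Each pole contributes −20 dB/decade at high frequency; each zero contributes +20 dB/decade.
Net: 0 zero(s) − 3 pole(s) → -60 dB/decade.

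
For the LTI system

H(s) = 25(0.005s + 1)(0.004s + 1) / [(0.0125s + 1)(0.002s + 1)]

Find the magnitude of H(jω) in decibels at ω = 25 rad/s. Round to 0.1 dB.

At ω = 25 rad/s:
zero (1 + j25·0.005) = 1 + j0.125 → |·| ≈ 1.0078, ∠ ≈ 7.13°
zero (1 + j25·0.004) = 1 + j0.1 → |·| ≈ 1.005, ∠ ≈ 5.71°
pole (1 + j25·0.0125) = 1 + j0.3125 → |·| ≈ 1.0477, ∠ ≈ 17.35°
pole (1 + j25·0.002) = 1 + j0.05 → |·| ≈ 1.0012, ∠ ≈ 2.86°
|H| = 25 · 1.0078 · 1.005 / (1.0477 · 1.0012) ≈ 24.139
Gain = 20 log₁₀(24.139) ≈ 27.65 dB

27.7 dB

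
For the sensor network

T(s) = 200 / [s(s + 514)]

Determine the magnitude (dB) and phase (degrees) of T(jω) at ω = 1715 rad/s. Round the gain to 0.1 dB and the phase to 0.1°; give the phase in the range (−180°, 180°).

At s = jω = j1715:
pole (s+514): 514 + j1715 → |·| = √(514²+1715²) = √3205421 ≈ 1790.4, ∠ = arctan(1715/514) ≈ 73.32°
pole at origin: |s| = 1715, ∠ = 90.00° (in denominator)
|T| = 200 / 3.0705e+06 ≈ 6.5136e-05
Gain = 20 log₁₀(6.5136e-05) ≈ -83.72 dB
∠T = 0.00° − 163.32° = -163.32°

-83.7 dB, -163.3°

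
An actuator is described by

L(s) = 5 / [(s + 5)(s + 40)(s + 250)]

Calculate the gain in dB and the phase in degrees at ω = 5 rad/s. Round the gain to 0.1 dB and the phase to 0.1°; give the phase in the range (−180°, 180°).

At s = jω = j5:
pole (s+5): 5 + j5 → |·| = √(5²+5²) = √50 ≈ 7.0711, ∠ = arctan(5/5) ≈ 45.00°
pole (s+40): 40 + j5 → |·| = √(40²+5²) = √1625 ≈ 40.311, ∠ = arctan(5/40) ≈ 7.13°
pole (s+250): 250 + j5 → |·| = √(250²+5²) = √62525 ≈ 250.05, ∠ = arctan(5/250) ≈ 1.15°
|L| = 5 / 71275 ≈ 7.0151e-05
Gain = 20 log₁₀(7.0151e-05) ≈ -83.08 dB
∠L = 0.00° − 53.28° = -53.28°

-83.1 dB, -53.3°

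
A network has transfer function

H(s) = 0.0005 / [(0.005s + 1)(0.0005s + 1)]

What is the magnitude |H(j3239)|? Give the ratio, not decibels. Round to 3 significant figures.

1.62e-05

At ω = 3239 rad/s:
pole (1 + j3239·0.005) = 1 + j16.195 → |·| ≈ 16.226, ∠ ≈ 86.47°
pole (1 + j3239·0.0005) = 1 + j1.6195 → |·| ≈ 1.9034, ∠ ≈ 58.31°
|H| = 0.0005 · 1 / (16.226 · 1.9034) ≈ 1.6189e-05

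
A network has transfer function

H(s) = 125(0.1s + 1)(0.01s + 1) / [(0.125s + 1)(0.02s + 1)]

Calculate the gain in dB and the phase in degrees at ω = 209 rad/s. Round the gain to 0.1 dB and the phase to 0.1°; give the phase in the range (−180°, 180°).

34.6 dB, -12.7°

At ω = 209 rad/s:
zero (1 + j209·0.1) = 1 + j20.9 → |·| ≈ 20.924, ∠ ≈ 87.26°
zero (1 + j209·0.01) = 1 + j2.09 → |·| ≈ 2.3169, ∠ ≈ 64.43°
pole (1 + j209·0.125) = 1 + j26.125 → |·| ≈ 26.144, ∠ ≈ 87.81°
pole (1 + j209·0.02) = 1 + j4.18 → |·| ≈ 4.298, ∠ ≈ 76.55°
|H| = 125 · 20.924 · 2.3169 / (26.144 · 4.298) ≈ 53.929
Gain = 20 log₁₀(53.929) ≈ 34.64 dB
∠H = (87.26° + 64.43°) − (87.81° + 76.55°) = -12.67°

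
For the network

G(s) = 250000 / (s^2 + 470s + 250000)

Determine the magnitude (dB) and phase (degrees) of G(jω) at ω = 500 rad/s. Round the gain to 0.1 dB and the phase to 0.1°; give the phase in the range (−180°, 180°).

At s = jω = j500:
quadratic: (j500)² + 470·j500 + 250000 = 0 + j235000 → |·| ≈ 2.35e+05, ∠ ≈ 90.00°
|G| = 250000 / 2.35e+05 ≈ 1.0638
Gain = 20 log₁₀(1.0638) ≈ 0.54 dB
∠G = 0.00° − 90.00° = -90.00°

0.5 dB, -90.0°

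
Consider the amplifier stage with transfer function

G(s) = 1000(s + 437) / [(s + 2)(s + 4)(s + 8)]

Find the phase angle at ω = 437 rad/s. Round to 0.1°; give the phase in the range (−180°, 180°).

136.8°

At s = jω = j437:
zero (s+437): 437 + j437 → |·| = √(437²+437²) = √381938 ≈ 618.01, ∠ = arctan(437/437) ≈ 45.00°
pole (s+2): 2 + j437 → |·| = √(2²+437²) = √190973 ≈ 437, ∠ = arctan(437/2) ≈ 89.74°
pole (s+4): 4 + j437 → |·| = √(4²+437²) = √190985 ≈ 437.02, ∠ = arctan(437/4) ≈ 89.48°
pole (s+8): 8 + j437 → |·| = √(8²+437²) = √191033 ≈ 437.07, ∠ = arctan(437/8) ≈ 88.95°
∠G = 45.00° − 268.17° = -223.17° ≡ 136.83° (principal value)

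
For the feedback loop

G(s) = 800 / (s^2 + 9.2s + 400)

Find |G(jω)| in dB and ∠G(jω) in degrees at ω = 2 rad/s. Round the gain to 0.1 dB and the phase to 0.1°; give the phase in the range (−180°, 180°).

At s = jω = j2:
quadratic: (j2)² + 9.2·j2 + 400 = 396 + j18.4 → |·| ≈ 396.43, ∠ ≈ 2.66°
|G| = 800 / 396.43 ≈ 2.018
Gain = 20 log₁₀(2.018) ≈ 6.10 dB
∠G = 0.00° − 2.66° = -2.66°

6.1 dB, -2.7°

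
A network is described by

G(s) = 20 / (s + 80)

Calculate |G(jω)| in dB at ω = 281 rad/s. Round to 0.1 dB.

-23.3 dB

At s = jω = j281:
pole (s+80): 80 + j281 → |·| = √(80²+281²) = √85361 ≈ 292.17, ∠ = arctan(281/80) ≈ 74.11°
|G| = 20 / 292.17 ≈ 0.068453
Gain = 20 log₁₀(0.068453) ≈ -23.29 dB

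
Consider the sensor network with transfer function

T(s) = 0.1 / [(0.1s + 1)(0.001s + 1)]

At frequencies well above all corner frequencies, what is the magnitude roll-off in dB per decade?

-40 dB/decade

Each pole contributes −20 dB/decade at high frequency; each zero contributes +20 dB/decade.
Net: 0 zero(s) − 2 pole(s) → -40 dB/decade.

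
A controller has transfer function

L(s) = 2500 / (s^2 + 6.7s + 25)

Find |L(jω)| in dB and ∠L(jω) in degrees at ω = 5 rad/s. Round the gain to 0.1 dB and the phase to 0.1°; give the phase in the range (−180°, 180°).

37.5 dB, -90.0°

At s = jω = j5:
quadratic: (j5)² + 6.7·j5 + 25 = 0 + j33.5 → |·| ≈ 33.5, ∠ ≈ 90.00°
|L| = 2500 / 33.5 ≈ 74.627
Gain = 20 log₁₀(74.627) ≈ 37.46 dB
∠L = 0.00° − 90.00° = -90.00°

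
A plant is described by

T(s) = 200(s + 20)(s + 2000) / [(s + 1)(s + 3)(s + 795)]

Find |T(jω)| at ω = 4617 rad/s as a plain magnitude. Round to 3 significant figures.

At s = jω = j4617:
zero (s+20): 20 + j4617 → |·| = √(20²+4617²) = √21317089 ≈ 4617, ∠ = arctan(4617/20) ≈ 89.75°
zero (s+2000): 2000 + j4617 → |·| = √(2000²+4617²) = √25316689 ≈ 5031.6, ∠ = arctan(4617/2000) ≈ 66.58°
pole (s+1): 1 + j4617 → |·| = √(1²+4617²) = √21316690 ≈ 4617, ∠ = arctan(4617/1) ≈ 89.99°
pole (s+3): 3 + j4617 → |·| = √(3²+4617²) = √21316698 ≈ 4617, ∠ = arctan(4617/3) ≈ 89.96°
pole (s+795): 795 + j4617 → |·| = √(795²+4617²) = √21948714 ≈ 4684.9, ∠ = arctan(4617/795) ≈ 80.23°
|T| = 200 · 2.3231e+07 / 9.9867e+10 ≈ 0.046524

0.0465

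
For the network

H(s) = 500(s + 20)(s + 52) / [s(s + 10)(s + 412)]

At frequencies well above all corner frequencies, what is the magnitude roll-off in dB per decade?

-20 dB/decade

Each pole contributes −20 dB/decade at high frequency; each zero contributes +20 dB/decade.
Net: 2 zero(s) − 3 pole(s) → -20 dB/decade.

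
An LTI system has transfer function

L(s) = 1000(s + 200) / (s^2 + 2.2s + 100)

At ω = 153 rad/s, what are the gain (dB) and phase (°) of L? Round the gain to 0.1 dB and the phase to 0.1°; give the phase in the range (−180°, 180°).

20.7 dB, -141.8°

At s = jω = j153:
zero (s+200): 200 + j153 → |·| = √(200²+153²) = √63409 ≈ 251.81, ∠ = arctan(153/200) ≈ 37.42°
quadratic: (j153)² + 2.2·j153 + 100 = -23309 + j336.6 → |·| ≈ 23311, ∠ ≈ 179.17°
|L| = 1000 · 251.81 / 23311 ≈ 10.802
Gain = 20 log₁₀(10.802) ≈ 20.67 dB
∠L = 37.42° − 179.17° = -141.75°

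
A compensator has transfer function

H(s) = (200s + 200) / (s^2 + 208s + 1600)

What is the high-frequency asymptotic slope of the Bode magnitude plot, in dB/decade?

Each pole contributes −20 dB/decade at high frequency; each zero contributes +20 dB/decade.
Net: 1 zero(s) − 2 pole(s) → -20 dB/decade.

-20 dB/decade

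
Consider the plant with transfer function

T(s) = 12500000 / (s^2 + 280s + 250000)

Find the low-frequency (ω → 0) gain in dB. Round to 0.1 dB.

34.0 dB

T(0) = 12500000 / 250000 = 50
20 log₁₀(50) ≈ 33.98 dB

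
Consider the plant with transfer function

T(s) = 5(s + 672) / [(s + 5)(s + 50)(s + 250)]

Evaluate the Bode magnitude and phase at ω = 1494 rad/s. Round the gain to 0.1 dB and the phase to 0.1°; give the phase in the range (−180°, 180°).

-112.3 dB, 167.4°

At s = jω = j1494:
zero (s+672): 672 + j1494 → |·| = √(672²+1494²) = √2683620 ≈ 1638.2, ∠ = arctan(1494/672) ≈ 65.78°
pole (s+5): 5 + j1494 → |·| = √(5²+1494²) = √2232061 ≈ 1494, ∠ = arctan(1494/5) ≈ 89.81°
pole (s+50): 50 + j1494 → |·| = √(50²+1494²) = √2234536 ≈ 1494.8, ∠ = arctan(1494/50) ≈ 88.08°
pole (s+250): 250 + j1494 → |·| = √(250²+1494²) = √2294536 ≈ 1514.8, ∠ = arctan(1494/250) ≈ 80.50°
|T| = 5 · 1638.2 / 3.3829e+09 ≈ 2.4213e-06
Gain = 20 log₁₀(2.4213e-06) ≈ -112.32 dB
∠T = 65.78° − 258.39° = -192.61° ≡ 167.39° (principal value)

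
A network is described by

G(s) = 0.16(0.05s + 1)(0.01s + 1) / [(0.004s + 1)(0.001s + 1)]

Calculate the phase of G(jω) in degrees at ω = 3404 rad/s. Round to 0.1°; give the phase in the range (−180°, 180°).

18.6°

At ω = 3404 rad/s:
zero (1 + j3404·0.05) = 1 + j170.2 → |·| ≈ 170.2, ∠ ≈ 89.66°
zero (1 + j3404·0.01) = 1 + j34.04 → |·| ≈ 34.055, ∠ ≈ 88.32°
pole (1 + j3404·0.004) = 1 + j13.616 → |·| ≈ 13.653, ∠ ≈ 85.80°
pole (1 + j3404·0.001) = 1 + j3.404 → |·| ≈ 3.5478, ∠ ≈ 73.63°
∠G = (89.66° + 88.32°) − (85.80° + 73.63°) = 18.55°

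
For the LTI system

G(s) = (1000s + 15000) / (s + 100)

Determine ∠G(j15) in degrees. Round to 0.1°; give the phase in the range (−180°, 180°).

36.5°

Substitute s = j15:
Numerator: 1000(j15) + 15000 = 15000 + j15000
Denominator: (j15) + 100 = 100 + j15
|N| = √(15000² + 15000²) ≈ 21213, ∠N ≈ 45.00°
|D| = √(100² + 15²) ≈ 101.12, ∠D ≈ 8.53°
∠G = 45.00° − 8.53° = 36.47°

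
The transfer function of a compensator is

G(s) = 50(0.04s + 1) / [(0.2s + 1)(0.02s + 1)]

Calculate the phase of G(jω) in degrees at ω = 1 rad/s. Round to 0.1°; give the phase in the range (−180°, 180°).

At ω = 1 rad/s:
zero (1 + j1·0.04) = 1 + j0.04 → |·| ≈ 1.0008, ∠ ≈ 2.29°
pole (1 + j1·0.2) = 1 + j0.2 → |·| ≈ 1.0198, ∠ ≈ 11.31°
pole (1 + j1·0.02) = 1 + j0.02 → |·| ≈ 1.0002, ∠ ≈ 1.15°
∠G = (2.29°) − (11.31° + 1.15°) = -10.17°

-10.2°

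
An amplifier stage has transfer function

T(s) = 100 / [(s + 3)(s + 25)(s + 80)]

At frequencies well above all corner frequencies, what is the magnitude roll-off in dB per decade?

Each pole contributes −20 dB/decade at high frequency; each zero contributes +20 dB/decade.
Net: 0 zero(s) − 3 pole(s) → -60 dB/decade.

-60 dB/decade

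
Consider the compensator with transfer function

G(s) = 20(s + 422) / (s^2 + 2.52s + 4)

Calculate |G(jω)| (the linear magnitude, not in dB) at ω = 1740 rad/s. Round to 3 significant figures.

0.0118

At s = jω = j1740:
zero (s+422): 422 + j1740 → |·| = √(422²+1740²) = √3205684 ≈ 1790.4, ∠ = arctan(1740/422) ≈ 76.37°
quadratic: (j1740)² + 2.52·j1740 + 4 = -3027596 + j4384.8 → |·| ≈ 3.0276e+06, ∠ ≈ 179.92°
|G| = 20 · 1790.4 / 3.0276e+06 ≈ 0.011827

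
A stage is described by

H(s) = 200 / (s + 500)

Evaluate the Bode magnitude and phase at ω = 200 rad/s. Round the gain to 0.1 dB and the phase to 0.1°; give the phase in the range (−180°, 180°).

-8.6 dB, -21.8°

At s = jω = j200:
pole (s+500): 500 + j200 → |·| = √(500²+200²) = √290000 ≈ 538.52, ∠ = arctan(200/500) ≈ 21.80°
|H| = 200 / 538.52 ≈ 0.37139
Gain = 20 log₁₀(0.37139) ≈ -8.60 dB
∠H = 0.00° − 21.80° = -21.80°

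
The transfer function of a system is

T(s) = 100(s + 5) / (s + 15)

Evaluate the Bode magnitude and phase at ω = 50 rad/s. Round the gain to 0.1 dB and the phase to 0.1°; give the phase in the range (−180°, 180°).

At s = jω = j50:
zero (s+5): 5 + j50 → |·| = √(5²+50²) = √2525 ≈ 50.249, ∠ = arctan(50/5) ≈ 84.29°
pole (s+15): 15 + j50 → |·| = √(15²+50²) = √2725 ≈ 52.202, ∠ = arctan(50/15) ≈ 73.30°
|T| = 100 · 50.249 / 52.202 ≈ 96.259
Gain = 20 log₁₀(96.259) ≈ 39.67 dB
∠T = 84.29° − 73.30° = 10.99°

39.7 dB, 11.0°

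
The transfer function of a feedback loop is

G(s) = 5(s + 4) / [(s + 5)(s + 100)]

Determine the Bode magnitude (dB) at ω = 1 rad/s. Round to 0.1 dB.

-27.9 dB

At s = jω = j1:
zero (s+4): 4 + j1 → |·| = √(4²+1²) = √17 ≈ 4.1231, ∠ = arctan(1/4) ≈ 14.04°
pole (s+5): 5 + j1 → |·| = √(5²+1²) = √26 ≈ 5.099, ∠ = arctan(1/5) ≈ 11.31°
pole (s+100): 100 + j1 → |·| = √(100²+1²) = √10001 ≈ 100, ∠ = arctan(1/100) ≈ 0.57°
|G| = 5 · 4.1231 / 509.9 ≈ 0.04043
Gain = 20 log₁₀(0.04043) ≈ -27.87 dB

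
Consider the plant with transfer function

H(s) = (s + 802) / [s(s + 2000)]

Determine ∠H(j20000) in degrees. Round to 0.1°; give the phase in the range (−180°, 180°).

-86.6°

At s = jω = j20000:
zero (s+802): 802 + j20000 → |·| = √(802²+20000²) = √400643204 ≈ 20016, ∠ = arctan(20000/802) ≈ 87.70°
pole (s+2000): 2000 + j20000 → |·| = √(2000²+20000²) = √404000000 ≈ 20100, ∠ = arctan(20000/2000) ≈ 84.29°
pole at origin: |s| = 20000, ∠ = 90.00° (in denominator)
∠H = 87.70° − 174.29° = -86.59°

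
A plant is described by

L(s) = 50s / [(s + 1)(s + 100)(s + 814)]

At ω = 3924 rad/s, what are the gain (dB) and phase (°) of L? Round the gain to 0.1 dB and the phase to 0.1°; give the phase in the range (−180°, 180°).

-110.0 dB, -166.8°

At s = jω = j3924:
zero at origin: s = j3924 → |·| = 3924, ∠ = 90.00°
pole (s+1): 1 + j3924 → |·| = √(1²+3924²) = √15397777 ≈ 3924, ∠ = arctan(3924/1) ≈ 89.99°
pole (s+100): 100 + j3924 → |·| = √(100²+3924²) = √15407776 ≈ 3925.3, ∠ = arctan(3924/100) ≈ 88.54°
pole (s+814): 814 + j3924 → |·| = √(814²+3924²) = √16060372 ≈ 4007.5, ∠ = arctan(3924/814) ≈ 78.28°
|L| = 50 · 3924 / 6.1727e+10 ≈ 3.1785e-06
Gain = 20 log₁₀(3.1785e-06) ≈ -109.96 dB
∠L = 90.00° − 256.81° = -166.81°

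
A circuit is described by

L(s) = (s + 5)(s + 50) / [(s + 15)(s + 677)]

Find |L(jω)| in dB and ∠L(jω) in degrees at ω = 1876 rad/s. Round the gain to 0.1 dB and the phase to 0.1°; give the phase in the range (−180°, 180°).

-0.5 dB, 18.6°

At s = jω = j1876:
zero (s+5): 5 + j1876 → |·| = √(5²+1876²) = √3519401 ≈ 1876, ∠ = arctan(1876/5) ≈ 89.85°
zero (s+50): 50 + j1876 → |·| = √(50²+1876²) = √3521876 ≈ 1876.7, ∠ = arctan(1876/50) ≈ 88.47°
pole (s+15): 15 + j1876 → |·| = √(15²+1876²) = √3519601 ≈ 1876.1, ∠ = arctan(1876/15) ≈ 89.54°
pole (s+677): 677 + j1876 → |·| = √(677²+1876²) = √3977705 ≈ 1994.4, ∠ = arctan(1876/677) ≈ 70.16°
|L| = 1 · 3.5207e+06 / 3.7417e+06 ≈ 0.94094
Gain = 20 log₁₀(0.94094) ≈ -0.53 dB
∠L = 178.32° − 159.70° = 18.62°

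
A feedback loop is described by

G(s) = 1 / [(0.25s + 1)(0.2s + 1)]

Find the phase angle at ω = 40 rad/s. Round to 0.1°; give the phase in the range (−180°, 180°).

At ω = 40 rad/s:
pole (1 + j40·0.25) = 1 + j10 → |·| ≈ 10.05, ∠ ≈ 84.29°
pole (1 + j40·0.2) = 1 + j8 → |·| ≈ 8.0623, ∠ ≈ 82.87°
∠G = (0°) − (84.29° + 82.87°) = -167.16°

-167.2°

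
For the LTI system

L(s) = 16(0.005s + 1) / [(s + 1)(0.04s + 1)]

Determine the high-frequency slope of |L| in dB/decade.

-20 dB/decade

Each pole contributes −20 dB/decade at high frequency; each zero contributes +20 dB/decade.
Net: 1 zero(s) − 2 pole(s) → -20 dB/decade.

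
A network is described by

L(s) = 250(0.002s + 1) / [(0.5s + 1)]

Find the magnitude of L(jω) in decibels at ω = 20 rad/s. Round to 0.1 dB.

27.9 dB

At ω = 20 rad/s:
zero (1 + j20·0.002) = 1 + j0.04 → |·| ≈ 1.0008, ∠ ≈ 2.29°
pole (1 + j20·0.5) = 1 + j10 → |·| ≈ 10.05, ∠ ≈ 84.29°
|L| = 250 · 1.0008 / (10.05) ≈ 24.896
Gain = 20 log₁₀(24.896) ≈ 27.92 dB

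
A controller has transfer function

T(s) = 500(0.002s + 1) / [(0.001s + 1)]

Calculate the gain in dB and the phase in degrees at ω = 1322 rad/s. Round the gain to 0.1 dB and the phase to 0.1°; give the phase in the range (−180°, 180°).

58.6 dB, 16.4°

At ω = 1322 rad/s:
zero (1 + j1322·0.002) = 1 + j2.644 → |·| ≈ 2.8268, ∠ ≈ 69.28°
pole (1 + j1322·0.001) = 1 + j1.322 → |·| ≈ 1.6576, ∠ ≈ 52.90°
|T| = 500 · 2.8268 / (1.6576) ≈ 852.68
Gain = 20 log₁₀(852.68) ≈ 58.62 dB
∠T = (69.28°) − (52.90°) = 16.38°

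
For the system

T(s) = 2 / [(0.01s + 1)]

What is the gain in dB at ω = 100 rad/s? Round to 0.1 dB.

3.0 dB

At ω = 100 rad/s:
pole (1 + j100·0.01) = 1 + j1 → |·| ≈ 1.4142, ∠ ≈ 45.00°
|T| = 2 · 1 / (1.4142) ≈ 1.4142
Gain = 20 log₁₀(1.4142) ≈ 3.01 dB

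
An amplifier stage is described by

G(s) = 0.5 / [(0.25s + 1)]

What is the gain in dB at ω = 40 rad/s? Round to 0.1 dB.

-26.1 dB

At ω = 40 rad/s:
pole (1 + j40·0.25) = 1 + j10 → |·| ≈ 10.05, ∠ ≈ 84.29°
|G| = 0.5 · 1 / (10.05) ≈ 0.049751
Gain = 20 log₁₀(0.049751) ≈ -26.06 dB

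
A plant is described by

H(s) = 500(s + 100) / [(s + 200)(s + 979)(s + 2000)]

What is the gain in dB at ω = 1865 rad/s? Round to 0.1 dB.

-81.3 dB

At s = jω = j1865:
zero (s+100): 100 + j1865 → |·| = √(100²+1865²) = √3488225 ≈ 1867.7, ∠ = arctan(1865/100) ≈ 86.93°
pole (s+200): 200 + j1865 → |·| = √(200²+1865²) = √3518225 ≈ 1875.7, ∠ = arctan(1865/200) ≈ 83.88°
pole (s+979): 979 + j1865 → |·| = √(979²+1865²) = √4436666 ≈ 2106.3, ∠ = arctan(1865/979) ≈ 62.30°
pole (s+2000): 2000 + j1865 → |·| = √(2000²+1865²) = √7478225 ≈ 2734.6, ∠ = arctan(1865/2000) ≈ 43.00°
|H| = 500 · 1867.7 / 1.0804e+10 ≈ 8.6436e-05
Gain = 20 log₁₀(8.6436e-05) ≈ -81.27 dB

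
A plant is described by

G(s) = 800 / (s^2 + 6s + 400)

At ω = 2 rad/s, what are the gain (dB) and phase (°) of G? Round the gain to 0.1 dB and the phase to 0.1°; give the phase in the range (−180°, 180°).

At s = jω = j2:
quadratic: (j2)² + 6·j2 + 400 = 396 + j12 → |·| ≈ 396.18, ∠ ≈ 1.74°
|G| = 800 / 396.18 ≈ 2.0193
Gain = 20 log₁₀(2.0193) ≈ 6.10 dB
∠G = 0.00° − 1.74° = -1.74°

6.1 dB, -1.7°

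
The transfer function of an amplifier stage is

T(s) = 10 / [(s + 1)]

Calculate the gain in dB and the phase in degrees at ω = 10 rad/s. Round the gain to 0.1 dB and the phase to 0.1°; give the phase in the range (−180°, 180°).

At ω = 10 rad/s:
pole (1 + j10·1) = 1 + j10 → |·| ≈ 10.05, ∠ ≈ 84.29°
|T| = 10 · 1 / (10.05) ≈ 0.99502
Gain = 20 log₁₀(0.99502) ≈ -0.04 dB
∠T = (0°) − (84.29°) = -84.29°

-0.0 dB, -84.3°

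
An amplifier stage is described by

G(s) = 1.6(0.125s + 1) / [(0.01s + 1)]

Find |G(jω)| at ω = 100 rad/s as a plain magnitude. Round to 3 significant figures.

At ω = 100 rad/s:
zero (1 + j100·0.125) = 1 + j12.5 → |·| ≈ 12.54, ∠ ≈ 85.43°
pole (1 + j100·0.01) = 1 + j1 → |·| ≈ 1.4142, ∠ ≈ 45.00°
|G| = 1.6 · 12.54 / (1.4142) ≈ 14.188

14.2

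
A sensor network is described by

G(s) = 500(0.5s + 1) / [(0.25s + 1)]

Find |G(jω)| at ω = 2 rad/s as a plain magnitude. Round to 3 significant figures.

At ω = 2 rad/s:
zero (1 + j2·0.5) = 1 + j1 → |·| ≈ 1.4142, ∠ ≈ 45.00°
pole (1 + j2·0.25) = 1 + j0.5 → |·| ≈ 1.118, ∠ ≈ 26.57°
|G| = 500 · 1.4142 / (1.118) ≈ 632.47

632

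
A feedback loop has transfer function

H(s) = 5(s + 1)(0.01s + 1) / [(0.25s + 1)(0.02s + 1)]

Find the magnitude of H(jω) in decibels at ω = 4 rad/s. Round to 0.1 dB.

At ω = 4 rad/s:
zero (1 + j4·1) = 1 + j4 → |·| ≈ 4.1231, ∠ ≈ 75.96°
zero (1 + j4·0.01) = 1 + j0.04 → |·| ≈ 1.0008, ∠ ≈ 2.29°
pole (1 + j4·0.25) = 1 + j1 → |·| ≈ 1.4142, ∠ ≈ 45.00°
pole (1 + j4·0.02) = 1 + j0.08 → |·| ≈ 1.0032, ∠ ≈ 4.57°
|H| = 5 · 4.1231 · 1.0008 / (1.4142 · 1.0032) ≈ 14.543
Gain = 20 log₁₀(14.543) ≈ 23.25 dB

23.3 dB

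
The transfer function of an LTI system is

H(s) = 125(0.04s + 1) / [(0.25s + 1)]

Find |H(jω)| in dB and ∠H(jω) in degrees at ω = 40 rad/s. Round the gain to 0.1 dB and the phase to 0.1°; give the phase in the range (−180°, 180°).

At ω = 40 rad/s:
zero (1 + j40·0.04) = 1 + j1.6 → |·| ≈ 1.8868, ∠ ≈ 57.99°
pole (1 + j40·0.25) = 1 + j10 → |·| ≈ 10.05, ∠ ≈ 84.29°
|H| = 125 · 1.8868 / (10.05) ≈ 23.468
Gain = 20 log₁₀(23.468) ≈ 27.41 dB
∠H = (57.99°) − (84.29°) = -26.30°

27.4 dB, -26.3°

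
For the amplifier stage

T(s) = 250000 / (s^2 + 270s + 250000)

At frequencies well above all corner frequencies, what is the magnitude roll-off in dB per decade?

-40 dB/decade

Each pole contributes −20 dB/decade at high frequency; each zero contributes +20 dB/decade.
Net: 0 zero(s) − 2 pole(s) → -40 dB/decade.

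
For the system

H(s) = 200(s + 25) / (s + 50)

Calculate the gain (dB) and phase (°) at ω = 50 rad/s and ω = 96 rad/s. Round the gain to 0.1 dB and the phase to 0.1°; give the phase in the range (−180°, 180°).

At s = jω = j50:
zero (s+25): 25 + j50 → |·| = √(25²+50²) = √3125 ≈ 55.902, ∠ = arctan(50/25) ≈ 63.43°
pole (s+50): 50 + j50 → |·| = √(50²+50²) = √5000 ≈ 70.711, ∠ = arctan(50/50) ≈ 45.00°
|H| = 200 · 55.902 / 70.711 ≈ 158.11
Gain = 20 log₁₀(158.11) ≈ 43.98 dB
∠H = 63.43° − 45.00° = 18.43°

At s = jω = j96:
zero (s+25): 25 + j96 → |·| = √(25²+96²) = √9841 ≈ 99.202, ∠ = arctan(96/25) ≈ 75.40°
pole (s+50): 50 + j96 → |·| = √(50²+96²) = √11716 ≈ 108.24, ∠ = arctan(96/50) ≈ 62.49°
|H| = 200 · 99.202 / 108.24 ≈ 183.3
Gain = 20 log₁₀(183.3) ≈ 45.26 dB
∠H = 75.40° − 62.49° = 12.91°

ω = 50: 44.0 dB, 18.4°; ω = 96: 45.3 dB, 12.9°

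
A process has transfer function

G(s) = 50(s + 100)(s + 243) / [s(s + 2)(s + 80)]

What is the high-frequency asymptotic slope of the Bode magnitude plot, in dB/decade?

Each pole contributes −20 dB/decade at high frequency; each zero contributes +20 dB/decade.
Net: 2 zero(s) − 3 pole(s) → -20 dB/decade.

-20 dB/decade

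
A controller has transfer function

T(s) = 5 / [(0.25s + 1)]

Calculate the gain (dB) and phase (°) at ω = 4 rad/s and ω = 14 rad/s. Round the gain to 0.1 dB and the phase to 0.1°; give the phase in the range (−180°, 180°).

ω = 4: 11.0 dB, -45.0°; ω = 14: 2.8 dB, -74.1°

At ω = 4 rad/s:
pole (1 + j4·0.25) = 1 + j1 → |·| ≈ 1.4142, ∠ ≈ 45.00°
|T| = 5 · 1 / (1.4142) ≈ 3.5356
Gain = 20 log₁₀(3.5356) ≈ 10.97 dB
∠T = (0°) − (45.00°) = -45.00°

At ω = 14 rad/s:
pole (1 + j14·0.25) = 1 + j3.5 → |·| ≈ 3.6401, ∠ ≈ 74.05°
|T| = 5 · 1 / (3.6401) ≈ 1.3736
Gain = 20 log₁₀(1.3736) ≈ 2.76 dB
∠T = (0°) − (74.05°) = -74.05°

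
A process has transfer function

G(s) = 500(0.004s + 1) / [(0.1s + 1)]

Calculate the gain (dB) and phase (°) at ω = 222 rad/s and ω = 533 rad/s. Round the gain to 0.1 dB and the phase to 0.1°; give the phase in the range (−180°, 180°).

At ω = 222 rad/s:
zero (1 + j222·0.004) = 1 + j0.888 → |·| ≈ 1.3374, ∠ ≈ 41.61°
pole (1 + j222·0.1) = 1 + j22.2 → |·| ≈ 22.223, ∠ ≈ 87.42°
|G| = 500 · 1.3374 / (22.223) ≈ 30.09
Gain = 20 log₁₀(30.09) ≈ 29.57 dB
∠G = (41.61°) − (87.42°) = -45.81°

At ω = 533 rad/s:
zero (1 + j533·0.004) = 1 + j2.132 → |·| ≈ 2.3549, ∠ ≈ 64.87°
pole (1 + j533·0.1) = 1 + j53.3 → |·| ≈ 53.309, ∠ ≈ 88.93°
|G| = 500 · 2.3549 / (53.309) ≈ 22.087
Gain = 20 log₁₀(22.087) ≈ 26.88 dB
∠G = (64.87°) − (88.93°) = -24.06°

ω = 222: 29.6 dB, -45.8°; ω = 533: 26.9 dB, -24.1°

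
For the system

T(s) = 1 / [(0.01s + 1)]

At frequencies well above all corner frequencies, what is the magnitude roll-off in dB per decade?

-20 dB/decade

Each pole contributes −20 dB/decade at high frequency; each zero contributes +20 dB/decade.
Net: 0 zero(s) − 1 pole(s) → -20 dB/decade.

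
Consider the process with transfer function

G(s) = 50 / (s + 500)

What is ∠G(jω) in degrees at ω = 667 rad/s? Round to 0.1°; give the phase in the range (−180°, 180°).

Substitute s = j667:
Numerator: 50 = 50 + j0
Denominator: (j667) + 500 = 500 + j667
|N| = √(50² + 0²) ≈ 50, ∠N ≈ 0.00°
|D| = √(500² + 667²) ≈ 833.6, ∠D ≈ 53.14°
∠G = 0.00° − 53.14° = -53.14°

-53.1°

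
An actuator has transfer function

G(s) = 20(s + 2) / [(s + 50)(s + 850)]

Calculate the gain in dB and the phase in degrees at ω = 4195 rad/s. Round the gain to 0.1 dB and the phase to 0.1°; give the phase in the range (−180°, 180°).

-46.6 dB, -77.9°

At s = jω = j4195:
zero (s+2): 2 + j4195 → |·| = √(2²+4195²) = √17598029 ≈ 4195, ∠ = arctan(4195/2) ≈ 89.97°
pole (s+50): 50 + j4195 → |·| = √(50²+4195²) = √17600525 ≈ 4195.3, ∠ = arctan(4195/50) ≈ 89.32°
pole (s+850): 850 + j4195 → |·| = √(850²+4195²) = √18320525 ≈ 4280.2, ∠ = arctan(4195/850) ≈ 78.55°
|G| = 20 · 4195 / 1.7957e+07 ≈ 0.0046723
Gain = 20 log₁₀(0.0046723) ≈ -46.61 dB
∠G = 89.97° − 167.87° = -77.90°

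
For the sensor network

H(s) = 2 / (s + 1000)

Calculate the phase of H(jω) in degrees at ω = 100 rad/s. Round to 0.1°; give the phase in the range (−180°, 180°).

-5.7°

At s = jω = j100:
pole (s+1000): 1000 + j100 → |·| = √(1000²+100²) = √1010000 ≈ 1005, ∠ = arctan(100/1000) ≈ 5.71°
∠H = 0.00° − 5.71° = -5.71°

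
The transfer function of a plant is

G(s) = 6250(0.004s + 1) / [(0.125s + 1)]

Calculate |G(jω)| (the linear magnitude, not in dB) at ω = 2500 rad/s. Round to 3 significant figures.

201

At ω = 2500 rad/s:
zero (1 + j2500·0.004) = 1 + j10 → |·| ≈ 10.05, ∠ ≈ 84.29°
pole (1 + j2500·0.125) = 1 + j312.5 → |·| ≈ 312.5, ∠ ≈ 89.82°
|G| = 6250 · 10.05 / (312.5) ≈ 201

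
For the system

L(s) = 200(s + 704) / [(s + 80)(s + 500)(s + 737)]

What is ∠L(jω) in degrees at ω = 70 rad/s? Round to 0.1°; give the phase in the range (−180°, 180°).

At s = jω = j70:
zero (s+704): 704 + j70 → |·| = √(704²+70²) = √500516 ≈ 707.47, ∠ = arctan(70/704) ≈ 5.68°
pole (s+80): 80 + j70 → |·| = √(80²+70²) = √11300 ≈ 106.3, ∠ = arctan(70/80) ≈ 41.19°
pole (s+500): 500 + j70 → |·| = √(500²+70²) = √254900 ≈ 504.88, ∠ = arctan(70/500) ≈ 7.97°
pole (s+737): 737 + j70 → |·| = √(737²+70²) = √548069 ≈ 740.32, ∠ = arctan(70/737) ≈ 5.43°
∠L = 5.68° − 54.59° = -48.91°

-48.9°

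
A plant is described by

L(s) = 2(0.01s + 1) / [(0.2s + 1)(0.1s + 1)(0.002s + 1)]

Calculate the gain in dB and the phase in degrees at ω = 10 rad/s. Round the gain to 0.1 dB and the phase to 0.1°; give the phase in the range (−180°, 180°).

-3.9 dB, -103.9°

At ω = 10 rad/s:
zero (1 + j10·0.01) = 1 + j0.1 → |·| ≈ 1.005, ∠ ≈ 5.71°
pole (1 + j10·0.2) = 1 + j2 → |·| ≈ 2.2361, ∠ ≈ 63.43°
pole (1 + j10·0.1) = 1 + j1 → |·| ≈ 1.4142, ∠ ≈ 45.00°
pole (1 + j10·0.002) = 1 + j0.02 → |·| ≈ 1.0002, ∠ ≈ 1.15°
|L| = 2 · 1.005 / (2.2361 · 1.4142 · 1.0002) ≈ 0.63549
Gain = 20 log₁₀(0.63549) ≈ -3.94 dB
∠L = (5.71°) − (63.43° + 45.00° + 1.15°) = -103.87°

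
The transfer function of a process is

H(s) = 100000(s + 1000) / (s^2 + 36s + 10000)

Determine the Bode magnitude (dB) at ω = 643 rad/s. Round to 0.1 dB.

49.4 dB

At s = jω = j643:
zero (s+1000): 1000 + j643 → |·| = √(1000²+643²) = √1413449 ≈ 1188.9, ∠ = arctan(643/1000) ≈ 32.74°
quadratic: (j643)² + 36·j643 + 10000 = -403449 + j23148 → |·| ≈ 4.0411e+05, ∠ ≈ 176.72°
|H| = 100000 · 1188.9 / 4.0411e+05 ≈ 294.2
Gain = 20 log₁₀(294.2) ≈ 49.37 dB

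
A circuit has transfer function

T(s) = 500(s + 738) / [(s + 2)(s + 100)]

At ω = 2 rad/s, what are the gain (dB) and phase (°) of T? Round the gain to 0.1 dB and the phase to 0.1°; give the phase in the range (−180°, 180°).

62.3 dB, -46.0°

At s = jω = j2:
zero (s+738): 738 + j2 → |·| = √(738²+2²) = √544648 ≈ 738, ∠ = arctan(2/738) ≈ 0.16°
pole (s+2): 2 + j2 → |·| = √(2²+2²) = √8 ≈ 2.8284, ∠ = arctan(2/2) ≈ 45.00°
pole (s+100): 100 + j2 → |·| = √(100²+2²) = √10004 ≈ 100.02, ∠ = arctan(2/100) ≈ 1.15°
|T| = 500 · 738 / 282.9 ≈ 1304.3
Gain = 20 log₁₀(1304.3) ≈ 62.31 dB
∠T = 0.16° − 46.15° = -45.99°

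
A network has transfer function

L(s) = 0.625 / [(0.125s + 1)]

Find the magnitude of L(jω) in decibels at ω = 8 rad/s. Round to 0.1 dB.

At ω = 8 rad/s:
pole (1 + j8·0.125) = 1 + j1 → |·| ≈ 1.4142, ∠ ≈ 45.00°
|L| = 0.625 · 1 / (1.4142) ≈ 0.44195
Gain = 20 log₁₀(0.44195) ≈ -7.09 dB

-7.1 dB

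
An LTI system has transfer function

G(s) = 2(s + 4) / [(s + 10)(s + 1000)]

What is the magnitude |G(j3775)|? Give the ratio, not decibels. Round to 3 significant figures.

At s = jω = j3775:
zero (s+4): 4 + j3775 → |·| = √(4²+3775²) = √14250641 ≈ 3775, ∠ = arctan(3775/4) ≈ 89.94°
pole (s+10): 10 + j3775 → |·| = √(10²+3775²) = √14250725 ≈ 3775, ∠ = arctan(3775/10) ≈ 89.85°
pole (s+1000): 1000 + j3775 → |·| = √(1000²+3775²) = √15250625 ≈ 3905.2, ∠ = arctan(3775/1000) ≈ 75.16°
|G| = 2 · 3775 / 1.4742e+07 ≈ 0.00051214

0.000512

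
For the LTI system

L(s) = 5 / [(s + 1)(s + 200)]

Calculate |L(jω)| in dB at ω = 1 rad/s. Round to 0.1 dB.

-35.1 dB

At s = jω = j1:
pole (s+1): 1 + j1 → |·| = √(1²+1²) = √2 ≈ 1.4142, ∠ = arctan(1/1) ≈ 45.00°
pole (s+200): 200 + j1 → |·| = √(200²+1²) = √40001 ≈ 200, ∠ = arctan(1/200) ≈ 0.29°
|L| = 5 / 282.84 ≈ 0.017678
Gain = 20 log₁₀(0.017678) ≈ -35.05 dB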